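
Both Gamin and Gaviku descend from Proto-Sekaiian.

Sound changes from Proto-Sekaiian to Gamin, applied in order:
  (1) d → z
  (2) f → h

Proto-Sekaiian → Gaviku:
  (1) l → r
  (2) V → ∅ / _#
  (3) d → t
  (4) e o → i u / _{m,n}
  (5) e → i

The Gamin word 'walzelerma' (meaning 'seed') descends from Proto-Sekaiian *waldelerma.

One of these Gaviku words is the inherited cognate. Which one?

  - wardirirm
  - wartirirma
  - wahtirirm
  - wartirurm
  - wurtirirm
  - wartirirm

wartirirm

Gaviku: start from *waldelerma.
  rule 1 (unconditioned shift): waldelerma → wardererma
  rule 2 (apocope): wardererma → wardererm
  rule 3 (unconditioned shift): wardererm → wartererm
  rule 4: no change — wartererm
  rule 5 (vowel merger): wartererm → wartirirm
  ⇒ Gaviku wartirirm
The other candidates each miss or misapply at least one Gaviku change.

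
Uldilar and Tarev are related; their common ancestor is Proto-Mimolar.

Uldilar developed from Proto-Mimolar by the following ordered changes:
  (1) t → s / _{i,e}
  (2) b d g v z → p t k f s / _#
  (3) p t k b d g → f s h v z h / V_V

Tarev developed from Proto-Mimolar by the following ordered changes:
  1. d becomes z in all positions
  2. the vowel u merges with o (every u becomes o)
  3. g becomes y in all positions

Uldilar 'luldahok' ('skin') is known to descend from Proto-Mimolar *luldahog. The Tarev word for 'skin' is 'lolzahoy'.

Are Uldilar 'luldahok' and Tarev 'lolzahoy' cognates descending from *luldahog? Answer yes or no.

yes

Derive the expected Tarev reflex of *luldahog:
Tarev: *luldahog
  luldahog → lulzahog   [unconditioned shift]
  lulzahog → lolzahog   [vowel merger]
  lolzahog → lolzahoy   [unconditioned shift]
  giving Tarev lolzahoy.
Tarev 'lolzahoy' matches the regular reflex exactly, so the pair is cognate.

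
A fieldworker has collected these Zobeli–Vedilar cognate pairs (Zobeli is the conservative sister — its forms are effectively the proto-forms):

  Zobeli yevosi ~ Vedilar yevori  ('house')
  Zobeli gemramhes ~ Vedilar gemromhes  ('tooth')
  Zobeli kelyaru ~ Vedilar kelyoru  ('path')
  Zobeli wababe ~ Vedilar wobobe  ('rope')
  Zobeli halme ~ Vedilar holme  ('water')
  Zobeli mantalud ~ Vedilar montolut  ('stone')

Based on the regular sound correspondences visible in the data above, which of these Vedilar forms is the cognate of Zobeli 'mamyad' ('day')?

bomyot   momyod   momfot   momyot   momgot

gemramhes ~ gemromhes — Zobeli a corresponds to Vedilar o after a consonant, before a nasal.
halme ~ holme, mantalud ~ montolut — Zobeli a corresponds to Vedilar o after a consonant, before a consonant other than r, m, n, p, b, f, v.
mantalud ~ montolut — Zobeli d corresponds to Vedilar t word-finally.
Applying these to Zobeli 'mamyad':
  mamyad → momyad   (a→o after a consonant, before a nasal)
  momyad → momyod   (a→o after a consonant, before a consonant other than r, m, n, p, b, f, v)
  momyod → momyot   (d→t word-finally)
So the Vedilar cognate is 'momyot'.

momyot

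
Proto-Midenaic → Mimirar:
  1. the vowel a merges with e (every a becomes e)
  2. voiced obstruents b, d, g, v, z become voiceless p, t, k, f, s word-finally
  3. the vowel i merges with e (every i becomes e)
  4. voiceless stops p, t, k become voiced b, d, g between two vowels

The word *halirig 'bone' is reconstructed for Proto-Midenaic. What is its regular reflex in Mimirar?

helerek

Mimirar: *halirig
  halirig → helirig   [vowel merger]
  helirig → helirik   [final devoicing]
  helirik → helerek   [vowel merger]
  helerek (rule 4 does not apply)
  giving Mimirar helerek.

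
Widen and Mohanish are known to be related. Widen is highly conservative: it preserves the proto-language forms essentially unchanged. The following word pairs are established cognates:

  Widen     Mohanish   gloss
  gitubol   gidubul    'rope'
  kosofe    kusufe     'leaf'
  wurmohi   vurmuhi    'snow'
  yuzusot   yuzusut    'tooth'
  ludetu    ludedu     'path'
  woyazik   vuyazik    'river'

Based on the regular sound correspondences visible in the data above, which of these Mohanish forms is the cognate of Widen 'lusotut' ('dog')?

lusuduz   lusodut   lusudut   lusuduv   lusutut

gitubol ~ gidubul, kosofe ~ kusufe — Widen o corresponds to Mohanish u after a consonant, before a consonant other than r, m, n, p, b, f, v.
gitubol ~ gidubul, ludetu ~ ludedu — Widen t corresponds to Mohanish d between vowels (before a back vowel).
Applying these to Widen 'lusotut':
  lusotut → lusutut   (o→u after a consonant, before a consonant other than r, m, n, p, b, f, v)
  lusutut → lusudut   (t→d between vowels (before a back vowel))
So the Mohanish cognate is 'lusudut'.

lusudut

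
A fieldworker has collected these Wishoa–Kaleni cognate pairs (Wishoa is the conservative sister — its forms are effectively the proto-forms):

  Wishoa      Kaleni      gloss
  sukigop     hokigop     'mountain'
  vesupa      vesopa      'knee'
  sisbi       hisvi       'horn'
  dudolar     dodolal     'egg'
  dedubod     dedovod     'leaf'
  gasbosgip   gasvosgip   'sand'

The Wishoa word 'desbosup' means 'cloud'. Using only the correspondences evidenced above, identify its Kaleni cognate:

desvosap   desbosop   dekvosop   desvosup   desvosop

gasbosgip ~ gasvosgip — Wishoa b corresponds to Kaleni v after a consonant, before a back vowel.
vesupa ~ vesopa — Wishoa u corresponds to Kaleni o after a consonant, before a labial obstruent.
Applying these to Wishoa 'desbosup':
  desbosup → desvosup   (b→v after a consonant, before a back vowel)
  desvosup → desvosop   (u→o after a consonant, before a labial obstruent)
So the Kaleni cognate is 'desvosop'.

desvosop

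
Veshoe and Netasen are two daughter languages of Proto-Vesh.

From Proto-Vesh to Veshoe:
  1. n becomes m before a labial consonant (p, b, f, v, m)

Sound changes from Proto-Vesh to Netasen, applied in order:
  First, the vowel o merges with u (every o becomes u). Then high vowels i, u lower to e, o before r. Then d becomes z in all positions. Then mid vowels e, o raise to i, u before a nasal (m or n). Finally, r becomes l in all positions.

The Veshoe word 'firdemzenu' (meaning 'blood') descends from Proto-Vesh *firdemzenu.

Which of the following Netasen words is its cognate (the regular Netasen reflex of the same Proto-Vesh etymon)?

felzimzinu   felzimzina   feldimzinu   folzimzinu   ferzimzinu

Netasen: start from *firdemzenu.
  rule 1: no change — firdemzenu
  rule 2 (pre-rhotic lowering): firdemzenu → ferdemzenu
  rule 3 (unconditioned shift): ferdemzenu → ferzemzenu
  rule 4 (pre-nasal raising): ferzemzenu → ferzimzinu
  rule 5 (unconditioned shift): ferzimzinu → felzimzinu
  ⇒ Netasen felzimzinu
Among the options, 'felzimzinu' alone shows every Netasen change applied in order.

felzimzinu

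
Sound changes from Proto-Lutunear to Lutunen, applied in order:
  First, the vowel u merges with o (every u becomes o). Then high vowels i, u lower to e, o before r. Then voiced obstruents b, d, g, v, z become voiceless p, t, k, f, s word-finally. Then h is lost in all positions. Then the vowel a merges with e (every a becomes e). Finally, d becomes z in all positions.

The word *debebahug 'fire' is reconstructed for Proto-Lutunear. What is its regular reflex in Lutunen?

zebebeok

Lutunen: *debebahug > debebahog > debebahok > debebaok > debebeok > zebebeok  (by vowel merger, final devoicing, h-loss, vowel merger, unconditioned shift)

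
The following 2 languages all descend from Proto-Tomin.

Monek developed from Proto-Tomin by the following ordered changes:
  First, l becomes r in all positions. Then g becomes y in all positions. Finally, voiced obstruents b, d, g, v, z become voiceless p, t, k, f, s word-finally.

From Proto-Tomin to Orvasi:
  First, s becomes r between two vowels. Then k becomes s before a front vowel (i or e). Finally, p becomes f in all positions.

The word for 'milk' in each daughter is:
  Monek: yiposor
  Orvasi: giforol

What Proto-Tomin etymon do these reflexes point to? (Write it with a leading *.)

*giposol

Position 3: Monek has p, Orvasi has f. Taking the neighbouring segments as reconstructed: Monek p can only go back to *p; Orvasi f could go back to *p or *f — the one source consistent with every daughter is *p.
Position 1: Monek has y, Orvasi has g. Orvasi preserves g here (none of its changes turn any other segment into g), so the proto-segment is *g.
Verify the candidate proto-form against each daughter:
Monek: *giposol
  giposol → giposor   [unconditioned shift]
  giposor → yiposor   [unconditioned shift]
  yiposor (rule 3 does not apply)
  giving Monek yiposor.
Orvasi: start from *giposol.
  rule 1 (rhotacism): giposol → giporol
  rule 2: no change — giporol
  rule 3 (unconditioned shift): giporol → giforol
  ⇒ Orvasi giforol
*giposol is the unique common source.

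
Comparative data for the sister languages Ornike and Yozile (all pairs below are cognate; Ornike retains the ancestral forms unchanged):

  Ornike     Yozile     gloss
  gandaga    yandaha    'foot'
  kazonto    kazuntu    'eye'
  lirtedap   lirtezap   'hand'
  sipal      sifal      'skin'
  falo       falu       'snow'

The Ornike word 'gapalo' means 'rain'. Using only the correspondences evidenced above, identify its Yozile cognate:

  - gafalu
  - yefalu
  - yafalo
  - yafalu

gandaga ~ yandaha — Ornike g corresponds to Yozile y word-initially before a back vowel.
sipal ~ sifal — Ornike p corresponds to Yozile f between vowels (before a back vowel).
kazonto ~ kazuntu, falo ~ falu — Ornike o corresponds to Yozile u word-finally.
Applying these to Ornike 'gapalo':
  gapalo → yapalo   (g→y word-initially before a back vowel)
  yapalo → yafalo   (p→f between vowels (before a back vowel))
  yafalo → yafalu   (o→u word-finally)
So the Yozile cognate is 'yafalu'.

yafalu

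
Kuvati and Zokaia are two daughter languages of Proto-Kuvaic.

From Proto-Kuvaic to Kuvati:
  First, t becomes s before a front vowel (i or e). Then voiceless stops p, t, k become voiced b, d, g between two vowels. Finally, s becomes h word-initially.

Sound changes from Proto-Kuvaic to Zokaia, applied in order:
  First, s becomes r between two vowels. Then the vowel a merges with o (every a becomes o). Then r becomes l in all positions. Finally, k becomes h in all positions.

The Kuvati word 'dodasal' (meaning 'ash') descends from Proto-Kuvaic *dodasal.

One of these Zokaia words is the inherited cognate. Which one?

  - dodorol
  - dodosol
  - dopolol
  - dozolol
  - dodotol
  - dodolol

Zokaia: *dodasal
  dodasal → dodaral   [rhotacism]
  dodaral → dodorol   [vowel merger]
  dodorol → dodolol   [unconditioned shift]
  dodolol (rule 4 does not apply)
  giving Zokaia dodolol.
Only 'dodolol' matches the regular Zokaia development of *dodasal.

dodolol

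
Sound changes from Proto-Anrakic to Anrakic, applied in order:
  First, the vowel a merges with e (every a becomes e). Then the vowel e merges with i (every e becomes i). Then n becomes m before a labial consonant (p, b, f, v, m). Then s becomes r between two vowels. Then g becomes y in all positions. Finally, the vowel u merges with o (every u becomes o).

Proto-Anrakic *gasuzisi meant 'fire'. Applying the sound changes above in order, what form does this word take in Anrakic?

Anrakic: *gasuzisi
  gasuzisi → gesuzisi   [vowel merger]
  gesuzisi → gisuzisi   [vowel merger]
  gisuzisi (rule 3 does not apply)
  gisuzisi → giruziri   [rhotacism]
  giruziri → yiruziri   [unconditioned shift]
  yiruziri → yiroziri   [vowel merger]
  giving Anrakic yiroziri.

yiroziri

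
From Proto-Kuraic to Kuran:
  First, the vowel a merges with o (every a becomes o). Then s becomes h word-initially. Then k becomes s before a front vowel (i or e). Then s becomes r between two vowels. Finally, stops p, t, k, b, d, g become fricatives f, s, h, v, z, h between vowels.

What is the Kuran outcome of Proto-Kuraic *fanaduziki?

fonozuziri

Kuran: start from *fanaduziki.
  rule 1 (vowel merger): fanaduziki → fonoduziki
  rule 2: no change — fonoduziki
  rule 3 (palatalisation): fonoduziki → fonoduzisi
  rule 4 (rhotacism): fonoduzisi → fonoduziri
  rule 5 (intervocalic lenition): fonoduziri → fonozuziri
  ⇒ Kuran fonozuziri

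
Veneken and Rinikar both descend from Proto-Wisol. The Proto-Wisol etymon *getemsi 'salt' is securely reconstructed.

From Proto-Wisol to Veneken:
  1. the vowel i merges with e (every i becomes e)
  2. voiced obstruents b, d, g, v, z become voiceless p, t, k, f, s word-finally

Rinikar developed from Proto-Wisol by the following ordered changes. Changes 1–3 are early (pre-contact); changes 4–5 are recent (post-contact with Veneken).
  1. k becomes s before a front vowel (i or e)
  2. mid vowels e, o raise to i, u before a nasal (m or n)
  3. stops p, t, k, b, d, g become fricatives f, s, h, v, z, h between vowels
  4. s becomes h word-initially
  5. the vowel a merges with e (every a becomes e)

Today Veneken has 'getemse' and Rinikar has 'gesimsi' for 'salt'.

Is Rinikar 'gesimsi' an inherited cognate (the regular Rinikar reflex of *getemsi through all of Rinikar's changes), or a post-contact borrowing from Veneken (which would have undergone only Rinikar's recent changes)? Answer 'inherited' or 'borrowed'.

If inherited, *getemsi would pass through all of Rinikar's changes:
Rinikar: start from *getemsi.
  rule 1: no change — getemsi
  rule 2 (pre-nasal raising): getemsi → getimsi
  rule 3 (intervocalic lenition): getimsi → gesimsi
  rule 4: no change — gesimsi
  rule 5: no change — gesimsi
  ⇒ Rinikar gesimsi
If borrowed from Veneken 'getemse' after the early changes, it would undergo only the recent ones:
  rule 4 (debuccalisation): no change (getemse)
  rule 5 (vowel merger): no change (getemse)
  ⇒ as a loan: getemse
Rinikar 'gesimsi' matches the inherited outcome exactly, so it is an inherited cognate, not a loan.

inherited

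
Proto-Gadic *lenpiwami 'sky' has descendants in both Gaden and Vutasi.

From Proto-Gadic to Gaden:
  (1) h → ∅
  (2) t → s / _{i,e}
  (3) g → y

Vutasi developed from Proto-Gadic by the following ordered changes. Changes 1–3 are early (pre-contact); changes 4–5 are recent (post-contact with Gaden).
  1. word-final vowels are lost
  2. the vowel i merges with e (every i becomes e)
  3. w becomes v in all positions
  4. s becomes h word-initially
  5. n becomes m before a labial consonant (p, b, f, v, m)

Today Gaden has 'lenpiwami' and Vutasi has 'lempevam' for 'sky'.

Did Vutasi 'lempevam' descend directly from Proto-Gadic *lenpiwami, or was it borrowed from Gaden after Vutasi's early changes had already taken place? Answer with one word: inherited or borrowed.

If inherited, *lenpiwami would pass through all of Vutasi's changes:
Vutasi: start from *lenpiwami.
  rule 1 (apocope): lenpiwami → lenpiwam
  rule 2 (vowel merger): lenpiwam → lenpewam
  rule 3 (unconditioned shift): lenpewam → lenpevam
  rule 4: no change — lenpevam
  rule 5 (nasal place assimilation): lenpevam → lempevam
  ⇒ Vutasi lempevam
If borrowed from Gaden 'lenpiwami' after the early changes, it would undergo only the recent ones:
  rule 4 (debuccalisation): no change (lenpiwami)
  rule 5 (nasal place assimilation): lenpiwami → lempiwami
  ⇒ as a loan: lempiwami
Vutasi 'lempevam' matches the inherited outcome exactly, so it is an inherited cognate, not a loan.

inherited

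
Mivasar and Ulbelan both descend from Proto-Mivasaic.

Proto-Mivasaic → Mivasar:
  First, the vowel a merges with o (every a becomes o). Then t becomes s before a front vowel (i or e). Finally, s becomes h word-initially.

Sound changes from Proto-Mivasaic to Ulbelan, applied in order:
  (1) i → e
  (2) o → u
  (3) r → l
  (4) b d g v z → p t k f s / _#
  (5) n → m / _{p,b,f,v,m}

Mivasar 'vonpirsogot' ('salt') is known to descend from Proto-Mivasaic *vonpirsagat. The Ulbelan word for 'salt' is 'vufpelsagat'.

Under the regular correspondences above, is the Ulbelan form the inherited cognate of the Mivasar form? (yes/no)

Derive the expected Ulbelan reflex of *vonpirsagat:
Ulbelan: *vonpirsagat > vonpersagat > vunpersagat > vunpelsagat > vumpelsagat  (by vowel merger, vowel merger, unconditioned shift, nasal place assimilation)
The regular Ulbelan reflex would be 'vumpelsagat', but the attested form is 'vufpelsagat'. The correspondence is irregular, so they are not cognates (the Ulbelan form has a different source).

no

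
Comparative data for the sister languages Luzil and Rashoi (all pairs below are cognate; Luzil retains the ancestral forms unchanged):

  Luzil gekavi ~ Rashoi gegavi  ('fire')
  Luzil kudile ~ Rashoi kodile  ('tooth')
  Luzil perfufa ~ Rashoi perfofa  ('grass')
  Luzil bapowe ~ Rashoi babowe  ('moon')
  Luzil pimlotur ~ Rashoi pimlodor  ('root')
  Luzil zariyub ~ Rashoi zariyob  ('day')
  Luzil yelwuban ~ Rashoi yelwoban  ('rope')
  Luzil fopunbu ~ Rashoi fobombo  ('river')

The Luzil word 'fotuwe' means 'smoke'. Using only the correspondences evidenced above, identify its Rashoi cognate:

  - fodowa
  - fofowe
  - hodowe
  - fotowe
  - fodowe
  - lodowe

pimlotur ~ pimlodor — Luzil t corresponds to Rashoi d between vowels (before a back vowel).
kudile ~ kodile — Luzil u corresponds to Rashoi o after a consonant, before a consonant other than r, m, n, p, b, f, v.
Applying these to Luzil 'fotuwe':
  fotuwe → foduwe   (t→d between vowels (before a back vowel))
  foduwe → fodowe   (u→o after a consonant, before a consonant other than r, m, n, p, b, f, v)
So the Rashoi cognate is 'fodowe'.

fodowe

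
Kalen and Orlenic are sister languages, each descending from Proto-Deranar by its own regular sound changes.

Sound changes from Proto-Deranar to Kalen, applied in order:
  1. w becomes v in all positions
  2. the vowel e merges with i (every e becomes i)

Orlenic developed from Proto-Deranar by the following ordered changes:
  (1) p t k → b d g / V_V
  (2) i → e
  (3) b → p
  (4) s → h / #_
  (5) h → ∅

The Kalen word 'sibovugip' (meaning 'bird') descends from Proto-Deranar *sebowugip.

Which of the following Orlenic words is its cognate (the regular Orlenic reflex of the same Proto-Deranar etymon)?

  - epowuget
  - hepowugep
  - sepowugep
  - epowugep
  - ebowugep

epowugep

Orlenic: *sebowugip > sebowugep > sepowugep > hepowugep > epowugep  (by vowel merger, unconditioned shift, debuccalisation, h-loss)
Only 'epowugep' matches the regular Orlenic development of *sebowugip.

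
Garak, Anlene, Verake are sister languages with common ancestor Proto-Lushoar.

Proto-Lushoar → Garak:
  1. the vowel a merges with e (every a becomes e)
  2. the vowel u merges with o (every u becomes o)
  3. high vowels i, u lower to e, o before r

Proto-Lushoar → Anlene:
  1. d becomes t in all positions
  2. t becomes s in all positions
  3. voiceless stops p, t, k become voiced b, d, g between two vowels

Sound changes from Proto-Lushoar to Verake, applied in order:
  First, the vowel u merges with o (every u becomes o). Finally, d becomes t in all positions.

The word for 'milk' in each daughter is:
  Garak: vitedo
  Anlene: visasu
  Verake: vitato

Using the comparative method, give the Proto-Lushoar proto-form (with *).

Position 6: Garak has o, Anlene has u, Verake has o. Anlene preserves u here (none of its changes turn any other segment into u), so the proto-segment is *u.
Position 5: Garak has d, Anlene has s, Verake has t. Garak preserves d here (none of its changes turn any other segment into d), so the proto-segment is *d.
This points to *vitadu. Verify forward in each daughter:
Garak: *vitadu > vitedu > vitedo  (by vowel merger, vowel merger)
Anlene: start from *vitadu.
  rule 1 (unconditioned shift): vitadu → vitatu
  rule 2 (unconditioned shift): vitatu → visasu
  rule 3: no change — visasu
  ⇒ Anlene visasu
Verake: *vitadu > vitado > vitato  (by vowel merger, unconditioned shift)
*vitadu is the unique common source.

*vitadu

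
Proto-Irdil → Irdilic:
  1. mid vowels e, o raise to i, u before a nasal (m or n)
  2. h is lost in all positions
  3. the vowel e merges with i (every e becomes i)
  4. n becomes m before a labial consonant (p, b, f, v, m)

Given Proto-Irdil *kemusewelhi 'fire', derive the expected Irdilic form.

kimusiwili

Irdilic: start from *kemusewelhi.
  rule 1 (pre-nasal raising): kemusewelhi → kimusewelhi
  rule 2 (h-loss): kimusewelhi → kimuseweli
  rule 3 (vowel merger): kimuseweli → kimusiwili
  rule 4: no change — kimusiwili
  ⇒ Irdilic kimusiwili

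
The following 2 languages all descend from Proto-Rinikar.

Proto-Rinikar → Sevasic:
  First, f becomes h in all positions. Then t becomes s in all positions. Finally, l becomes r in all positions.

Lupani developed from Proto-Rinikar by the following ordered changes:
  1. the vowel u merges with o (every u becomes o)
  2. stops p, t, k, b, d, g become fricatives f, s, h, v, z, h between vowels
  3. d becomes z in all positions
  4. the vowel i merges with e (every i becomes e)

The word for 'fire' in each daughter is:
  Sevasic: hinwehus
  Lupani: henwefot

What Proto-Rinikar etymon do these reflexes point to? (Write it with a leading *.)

*hinwefut

Position 8: Sevasic has s, Lupani has t. Lupani preserves t here (none of its changes turn any other segment into t), so the proto-segment is *t.
Position 2: Sevasic has i, Lupani has e. Sevasic preserves i here (none of its changes turn any other segment into i), so the proto-segment is *i.
This points to *hinwefut. Verify forward in each daughter:
Sevasic: *hinwefut
  hinwefut → hinwehut   [unconditioned shift]
  hinwehut → hinwehus   [unconditioned shift]
  hinwehus (rule 3 does not apply)
  giving Sevasic hinwehus.
Lupani: *hinwefut > hinwefot > henwefot  (by vowel merger, vowel merger)
No other proto-form is consistent with every reflex, so the reconstruction is *hinwefut.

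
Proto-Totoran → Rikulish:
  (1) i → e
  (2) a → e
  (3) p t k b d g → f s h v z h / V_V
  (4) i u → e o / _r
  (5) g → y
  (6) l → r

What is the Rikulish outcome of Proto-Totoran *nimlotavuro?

nemrosevoro

Rikulish: start from *nimlotavuro.
  rule 1 (vowel merger): nimlotavuro → nemlotavuro
  rule 2 (vowel merger): nemlotavuro → nemlotevuro
  rule 3 (intervocalic lenition): nemlotevuro → nemlosevuro
  rule 4 (pre-rhotic lowering): nemlosevuro → nemlosevoro
  rule 5: no change — nemlosevoro
  rule 6 (unconditioned shift): nemlosevoro → nemrosevoro
  ⇒ Rikulish nemrosevoro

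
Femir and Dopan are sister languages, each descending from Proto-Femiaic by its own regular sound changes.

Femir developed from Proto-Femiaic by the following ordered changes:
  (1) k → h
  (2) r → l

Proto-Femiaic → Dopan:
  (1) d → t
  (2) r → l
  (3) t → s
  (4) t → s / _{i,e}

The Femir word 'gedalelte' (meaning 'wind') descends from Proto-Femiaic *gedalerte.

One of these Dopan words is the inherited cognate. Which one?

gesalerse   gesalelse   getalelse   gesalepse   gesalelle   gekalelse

Dopan: *gedalerte
  gedalerte → getalerte   [unconditioned shift]
  getalerte → getalelte   [unconditioned shift]
  getalelte → gesalelse   [unconditioned shift]
  gesalelse (rule 4 does not apply)
  giving Dopan gesalelse.
Among the options, 'gesalelse' alone shows every Dopan change applied in order.

gesalelse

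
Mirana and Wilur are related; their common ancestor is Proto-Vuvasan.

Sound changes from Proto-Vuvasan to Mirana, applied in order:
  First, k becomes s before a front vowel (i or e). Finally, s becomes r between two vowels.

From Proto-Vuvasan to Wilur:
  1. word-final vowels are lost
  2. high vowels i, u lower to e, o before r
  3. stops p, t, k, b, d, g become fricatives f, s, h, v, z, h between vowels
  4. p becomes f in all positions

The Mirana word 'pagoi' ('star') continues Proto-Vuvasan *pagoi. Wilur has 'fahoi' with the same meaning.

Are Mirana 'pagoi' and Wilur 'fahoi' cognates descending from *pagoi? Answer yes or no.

Derive the expected Wilur reflex of *pagoi:
Wilur: *pagoi > pago > paho > faho  (by apocope, intervocalic lenition, unconditioned shift)
The regular Wilur reflex would be 'faho', but the attested form is 'fahoi'. The correspondence is irregular, so they are not cognates (the Wilur form has a different source).

no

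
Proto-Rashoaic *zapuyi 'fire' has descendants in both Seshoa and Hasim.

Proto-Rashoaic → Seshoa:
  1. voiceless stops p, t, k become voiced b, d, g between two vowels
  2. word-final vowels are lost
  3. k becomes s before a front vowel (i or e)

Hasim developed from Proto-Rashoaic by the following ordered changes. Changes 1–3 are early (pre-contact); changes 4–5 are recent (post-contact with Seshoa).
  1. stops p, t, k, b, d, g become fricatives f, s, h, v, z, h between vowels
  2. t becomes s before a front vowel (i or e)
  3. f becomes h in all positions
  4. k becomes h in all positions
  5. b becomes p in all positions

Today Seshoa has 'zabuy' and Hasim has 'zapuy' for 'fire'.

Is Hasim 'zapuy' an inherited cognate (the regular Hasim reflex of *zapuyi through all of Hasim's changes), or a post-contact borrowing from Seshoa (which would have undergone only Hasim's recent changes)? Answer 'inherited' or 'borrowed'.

borrowed

If inherited, *zapuyi would pass through all of Hasim's changes:
Hasim: *zapuyi
  zapuyi → zafuyi   [intervocalic lenition]
  zafuyi (rule 2 does not apply)
  zafuyi → zahuyi   [unconditioned shift]
  zahuyi (rule 4 does not apply)
  zahuyi (rule 5 does not apply)
  giving Hasim zahuyi.
If borrowed from Seshoa 'zabuy' after the early changes, it would undergo only the recent ones:
  rule 4 (unconditioned shift): no change (zabuy)
  rule 5 (unconditioned shift): zabuy → zapuy
  ⇒ as a loan: zapuy
Hasim 'zapuy' matches the loan outcome 'zapuy', not the inherited 'zahuyi' — it skipped the early Hasim changes, so it was borrowed from Seshoa.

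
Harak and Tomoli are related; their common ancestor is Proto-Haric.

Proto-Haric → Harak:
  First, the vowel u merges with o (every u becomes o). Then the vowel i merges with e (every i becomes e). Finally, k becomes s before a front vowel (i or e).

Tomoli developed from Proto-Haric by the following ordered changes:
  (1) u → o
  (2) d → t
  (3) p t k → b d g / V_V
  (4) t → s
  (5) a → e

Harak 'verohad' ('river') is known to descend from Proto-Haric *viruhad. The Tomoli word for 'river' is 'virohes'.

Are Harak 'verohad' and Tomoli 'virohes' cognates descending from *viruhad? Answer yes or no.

yes

Derive the expected Tomoli reflex of *viruhad:
Tomoli: start from *viruhad.
  rule 1 (vowel merger): viruhad → virohad
  rule 2 (unconditioned shift): virohad → virohat
  rule 3: no change — virohat
  rule 4 (unconditioned shift): virohat → virohas
  rule 5 (vowel merger): virohas → virohes
  ⇒ Tomoli virohes
Tomoli 'virohes' matches the regular reflex exactly, so the pair is cognate.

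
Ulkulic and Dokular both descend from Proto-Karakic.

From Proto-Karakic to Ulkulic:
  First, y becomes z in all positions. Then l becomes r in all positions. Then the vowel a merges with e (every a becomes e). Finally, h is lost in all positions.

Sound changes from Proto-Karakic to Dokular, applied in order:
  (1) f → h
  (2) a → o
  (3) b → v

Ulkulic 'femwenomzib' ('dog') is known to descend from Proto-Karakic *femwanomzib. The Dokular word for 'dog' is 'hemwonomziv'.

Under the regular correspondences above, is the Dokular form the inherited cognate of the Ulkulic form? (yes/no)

yes

Derive the expected Dokular reflex of *femwanomzib:
Dokular: *femwanomzib
  femwanomzib → hemwanomzib   [unconditioned shift]
  hemwanomzib → hemwonomzib   [vowel merger]
  hemwonomzib → hemwonomziv   [unconditioned shift]
  giving Dokular hemwonomziv.
Dokular 'hemwonomziv' matches the regular reflex exactly, so the pair is cognate.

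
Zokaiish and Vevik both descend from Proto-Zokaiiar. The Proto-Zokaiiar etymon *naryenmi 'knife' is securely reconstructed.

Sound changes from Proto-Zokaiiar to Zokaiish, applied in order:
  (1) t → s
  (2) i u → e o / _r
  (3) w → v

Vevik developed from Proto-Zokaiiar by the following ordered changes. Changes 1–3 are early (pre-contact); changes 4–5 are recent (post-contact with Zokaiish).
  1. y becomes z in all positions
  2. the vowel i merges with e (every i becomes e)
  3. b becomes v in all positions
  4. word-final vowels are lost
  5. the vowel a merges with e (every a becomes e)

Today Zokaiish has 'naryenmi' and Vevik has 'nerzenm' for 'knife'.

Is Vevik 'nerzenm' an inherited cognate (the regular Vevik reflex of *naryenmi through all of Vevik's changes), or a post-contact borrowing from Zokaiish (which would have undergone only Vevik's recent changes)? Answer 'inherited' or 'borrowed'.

If inherited, *naryenmi would pass through all of Vevik's changes:
Vevik: *naryenmi > narzenmi > narzenme > narzenm > nerzenm  (by unconditioned shift, vowel merger, apocope, vowel merger)
If borrowed from Zokaiish 'naryenmi' after the early changes, it would undergo only the recent ones:
  rule 4 (apocope): naryenmi → naryenm
  rule 5 (vowel merger): naryenm → neryenm
  ⇒ as a loan: neryenm
Vevik 'nerzenm' matches the inherited outcome exactly, so it is an inherited cognate, not a loan.

inherited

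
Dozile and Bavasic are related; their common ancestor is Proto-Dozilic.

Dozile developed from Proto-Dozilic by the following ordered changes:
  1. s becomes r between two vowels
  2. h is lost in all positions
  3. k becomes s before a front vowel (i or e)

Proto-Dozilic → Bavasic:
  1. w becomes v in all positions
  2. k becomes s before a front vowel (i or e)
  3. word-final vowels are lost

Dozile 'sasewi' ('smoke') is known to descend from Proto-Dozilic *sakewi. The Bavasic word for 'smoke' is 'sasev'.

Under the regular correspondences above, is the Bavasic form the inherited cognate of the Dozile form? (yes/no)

yes

Derive the expected Bavasic reflex of *sakewi:
Bavasic: *sakewi > sakevi > sasevi > sasev  (by unconditioned shift, palatalisation, apocope)
Bavasic 'sasev' matches the regular reflex exactly, so the pair is cognate.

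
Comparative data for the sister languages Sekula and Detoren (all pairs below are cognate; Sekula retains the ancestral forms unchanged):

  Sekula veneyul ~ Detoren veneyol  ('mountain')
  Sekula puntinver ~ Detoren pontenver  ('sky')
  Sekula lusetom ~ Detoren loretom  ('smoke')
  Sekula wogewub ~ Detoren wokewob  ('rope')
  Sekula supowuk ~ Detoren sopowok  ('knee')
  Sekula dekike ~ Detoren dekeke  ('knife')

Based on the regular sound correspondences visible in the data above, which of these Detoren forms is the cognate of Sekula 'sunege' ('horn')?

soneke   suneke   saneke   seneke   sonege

soneke

puntinver ~ pontenver — Sekula u corresponds to Detoren o after a consonant, before a nasal.
wogewub ~ wokewob — Sekula g corresponds to Detoren k between vowels (before a front vowel).
Applying these to Sekula 'sunege':
  sunege → sonege   (u→o after a consonant, before a nasal)
  sonege → soneke   (g→k between vowels (before a front vowel))
So the Detoren cognate is 'soneke'.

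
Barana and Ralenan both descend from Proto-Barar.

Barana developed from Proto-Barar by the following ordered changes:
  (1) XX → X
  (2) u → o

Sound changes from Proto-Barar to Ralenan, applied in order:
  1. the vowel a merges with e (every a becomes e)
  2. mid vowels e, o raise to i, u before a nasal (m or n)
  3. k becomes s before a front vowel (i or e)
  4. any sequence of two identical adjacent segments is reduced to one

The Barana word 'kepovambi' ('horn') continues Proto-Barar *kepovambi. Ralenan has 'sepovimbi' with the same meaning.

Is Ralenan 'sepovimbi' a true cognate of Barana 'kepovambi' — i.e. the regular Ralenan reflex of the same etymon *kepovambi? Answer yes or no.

Derive the expected Ralenan reflex of *kepovambi:
Ralenan: *kepovambi
  kepovambi → kepovembi   [vowel merger]
  kepovembi → kepovimbi   [pre-nasal raising]
  kepovimbi → sepovimbi   [palatalisation]
  sepovimbi (rule 4 does not apply)
  giving Ralenan sepovimbi.
Ralenan 'sepovimbi' matches the regular reflex exactly, so the pair is cognate.

yes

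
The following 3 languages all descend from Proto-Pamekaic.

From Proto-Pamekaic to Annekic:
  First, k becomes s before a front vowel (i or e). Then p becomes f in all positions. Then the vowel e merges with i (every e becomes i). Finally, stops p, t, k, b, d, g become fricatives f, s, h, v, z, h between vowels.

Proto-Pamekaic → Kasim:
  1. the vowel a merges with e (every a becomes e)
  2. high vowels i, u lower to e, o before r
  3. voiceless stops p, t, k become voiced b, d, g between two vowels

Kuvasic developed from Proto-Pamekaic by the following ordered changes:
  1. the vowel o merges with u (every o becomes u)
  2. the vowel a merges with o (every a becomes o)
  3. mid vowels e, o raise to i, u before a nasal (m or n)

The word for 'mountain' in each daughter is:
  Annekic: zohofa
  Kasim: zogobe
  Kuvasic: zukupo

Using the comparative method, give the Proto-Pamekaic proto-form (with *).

Position 6: Annekic has a, Kasim has e, Kuvasic has o. Annekic preserves a here (none of its changes turn any other segment into a), so the proto-segment is *a.
Position 3: Annekic has h, Kasim has g, Kuvasic has k. Kuvasic preserves k here (none of its changes turn any other segment into k), so the proto-segment is *k.
Continuing position by position gives *zokopa; check it forward:
Annekic: start from *zokopa.
  rule 1: no change — zokopa
  rule 2 (unconditioned shift): zokopa → zokofa
  rule 3: no change — zokofa
  rule 4 (intervocalic lenition): zokofa → zohofa
  ⇒ Annekic zohofa
Kasim: *zokopa
  zokopa → zokope   [vowel merger]
  zokope (rule 2 does not apply)
  zokope → zogobe   [intervocalic voicing]
  giving Kasim zogobe.
Kuvasic: *zokopa
  zokopa → zukupa   [vowel merger]
  zukupa → zukupo   [vowel merger]
  zukupo (rule 3 does not apply)
  giving Kuvasic zukupo.
No other proto-form is consistent with every reflex, so the reconstruction is *zokopa.

*zokopa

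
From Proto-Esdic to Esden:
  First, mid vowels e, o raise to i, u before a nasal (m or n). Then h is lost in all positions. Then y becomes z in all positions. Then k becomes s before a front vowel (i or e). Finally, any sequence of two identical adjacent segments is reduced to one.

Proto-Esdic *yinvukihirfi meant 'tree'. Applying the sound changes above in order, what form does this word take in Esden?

Esden: start from *yinvukihirfi.
  rule 1: no change — yinvukihirfi
  rule 2 (h-loss): yinvukihirfi → yinvukiirfi
  rule 3 (unconditioned shift): yinvukiirfi → zinvukiirfi
  rule 4 (palatalisation): zinvukiirfi → zinvusiirfi
  rule 5 (degemination): zinvusiirfi → zinvusirfi
  ⇒ Esden zinvusirfi

zinvusirfi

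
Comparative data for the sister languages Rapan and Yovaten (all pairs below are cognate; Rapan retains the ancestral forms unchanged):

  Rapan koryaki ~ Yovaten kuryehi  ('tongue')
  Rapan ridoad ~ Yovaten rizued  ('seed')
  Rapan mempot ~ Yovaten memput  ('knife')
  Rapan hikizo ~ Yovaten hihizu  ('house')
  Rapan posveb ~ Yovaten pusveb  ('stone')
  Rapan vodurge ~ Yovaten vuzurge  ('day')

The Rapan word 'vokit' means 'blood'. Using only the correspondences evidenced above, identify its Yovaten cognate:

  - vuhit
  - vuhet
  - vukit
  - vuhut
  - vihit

mempot ~ memput, posveb ~ pusveb — Rapan o corresponds to Yovaten u after a consonant, before a consonant other than r, m, n, p, b, f, v.
koryaki ~ kuryehi, hikizo ~ hihizu — Rapan k corresponds to Yovaten h between vowels (before a front vowel).
Applying these to Rapan 'vokit':
  vokit → vukit   (o→u after a consonant, before a consonant other than r, m, n, p, b, f, v)
  vukit → vuhit   (k→h between vowels (before a front vowel))
So the Yovaten cognate is 'vuhit'.

vuhit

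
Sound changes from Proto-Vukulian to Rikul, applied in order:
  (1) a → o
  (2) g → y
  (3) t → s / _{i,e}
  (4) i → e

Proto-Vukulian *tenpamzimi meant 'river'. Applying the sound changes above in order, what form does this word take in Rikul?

senpomzeme

Rikul: start from *tenpamzimi.
  rule 1 (vowel merger): tenpamzimi → tenpomzimi
  rule 2: no change — tenpomzimi
  rule 3 (palatalisation): tenpomzimi → senpomzimi
  rule 4 (vowel merger): senpomzimi → senpomzeme
  ⇒ Rikul senpomzeme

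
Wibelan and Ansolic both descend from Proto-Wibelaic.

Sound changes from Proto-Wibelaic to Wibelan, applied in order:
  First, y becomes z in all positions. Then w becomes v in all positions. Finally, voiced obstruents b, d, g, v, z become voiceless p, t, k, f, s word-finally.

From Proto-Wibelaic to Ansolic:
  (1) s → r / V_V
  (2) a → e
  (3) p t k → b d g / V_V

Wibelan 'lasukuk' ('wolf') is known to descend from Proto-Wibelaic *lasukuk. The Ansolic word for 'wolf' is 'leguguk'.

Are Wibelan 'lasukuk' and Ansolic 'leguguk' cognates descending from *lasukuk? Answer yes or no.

Derive the expected Ansolic reflex of *lasukuk:
Ansolic: *lasukuk > larukuk > lerukuk > leruguk  (by rhotacism, vowel merger, intervocalic voicing)
The regular Ansolic reflex would be 'leruguk', but the attested form is 'leguguk'. The correspondence is irregular, so they are not cognates (the Ansolic form has a different source).

no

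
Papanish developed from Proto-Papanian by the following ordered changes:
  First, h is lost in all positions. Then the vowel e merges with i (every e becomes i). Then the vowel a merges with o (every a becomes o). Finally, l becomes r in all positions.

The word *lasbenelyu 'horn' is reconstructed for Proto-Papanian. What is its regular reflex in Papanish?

Papanish: *lasbenelyu
  lasbenelyu (rule 1 does not apply)
  lasbenelyu → lasbinilyu   [vowel merger]
  lasbinilyu → losbinilyu   [vowel merger]
  losbinilyu → rosbiniryu   [unconditioned shift]
  giving Papanish rosbiniryu.

rosbiniryu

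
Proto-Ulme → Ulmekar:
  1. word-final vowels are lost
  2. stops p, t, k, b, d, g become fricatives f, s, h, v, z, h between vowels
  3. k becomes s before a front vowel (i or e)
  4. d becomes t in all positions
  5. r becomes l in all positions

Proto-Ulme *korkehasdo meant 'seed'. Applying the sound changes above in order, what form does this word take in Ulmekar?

kolsehast

Ulmekar: *korkehasdo
  korkehasdo → korkehasd   [apocope]
  korkehasd (rule 2 does not apply)
  korkehasd → korsehasd   [palatalisation]
  korsehasd → korsehast   [unconditioned shift]
  korsehast → kolsehast   [unconditioned shift]
  giving Ulmekar kolsehast.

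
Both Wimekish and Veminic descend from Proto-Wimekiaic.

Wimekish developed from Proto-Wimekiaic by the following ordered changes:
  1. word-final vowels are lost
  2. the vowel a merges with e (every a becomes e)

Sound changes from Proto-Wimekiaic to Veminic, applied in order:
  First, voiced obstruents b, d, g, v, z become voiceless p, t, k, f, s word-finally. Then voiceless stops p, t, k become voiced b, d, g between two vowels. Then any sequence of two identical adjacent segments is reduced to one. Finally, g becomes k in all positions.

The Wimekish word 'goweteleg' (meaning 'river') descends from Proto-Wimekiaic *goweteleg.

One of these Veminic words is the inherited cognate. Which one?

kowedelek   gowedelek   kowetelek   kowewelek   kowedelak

Veminic: *goweteleg
  goweteleg → gowetelek   [final devoicing]
  gowetelek → gowedelek   [intervocalic voicing]
  gowedelek (rule 3 does not apply)
  gowedelek → kowedelek   [unconditioned shift]
  giving Veminic kowedelek.

kowedelek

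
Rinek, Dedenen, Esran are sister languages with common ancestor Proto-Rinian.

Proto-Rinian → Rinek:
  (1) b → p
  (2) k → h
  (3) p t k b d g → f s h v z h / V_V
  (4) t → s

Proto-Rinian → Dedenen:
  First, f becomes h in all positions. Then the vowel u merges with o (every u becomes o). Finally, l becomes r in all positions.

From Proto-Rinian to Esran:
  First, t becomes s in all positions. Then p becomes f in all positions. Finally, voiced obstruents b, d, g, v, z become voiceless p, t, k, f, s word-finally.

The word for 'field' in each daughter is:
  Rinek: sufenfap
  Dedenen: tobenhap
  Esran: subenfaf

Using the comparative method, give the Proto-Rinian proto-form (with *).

Position 2: Rinek has u, Dedenen has o, Esran has u. Rinek preserves u here (none of its changes turn any other segment into u), so the proto-segment is *u.
Position 8: Rinek has p, Dedenen has p, Esran has f. Dedenen preserves p here (none of its changes turn any other segment into p), so the proto-segment is *p.
Position 3: Rinek has f, Dedenen has b, Esran has b. Dedenen preserves b here (none of its changes turn any other segment into b), so the proto-segment is *b.
This points to *tubenfap. Verify forward in each daughter:
Rinek: *tubenfap
  tubenfap → tupenfap   [unconditioned shift]
  tupenfap (rule 2 does not apply)
  tupenfap → tufenfap   [intervocalic lenition]
  tufenfap → sufenfap   [unconditioned shift]
  giving Rinek sufenfap.
Dedenen: *tubenfap
  tubenfap → tubenhap   [unconditioned shift]
  tubenhap → tobenhap   [vowel merger]
  tobenhap (rule 3 does not apply)
  giving Dedenen tobenhap.
Esran: *tubenfap
  tubenfap → subenfap   [unconditioned shift]
  subenfap → subenfaf   [unconditioned shift]
  subenfaf (rule 3 does not apply)
  giving Esran subenfaf.
Only *tubenfap yields all of Rinek sufenfap, Dedenen tobenhap, Esran subenfaf.

*tubenfap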